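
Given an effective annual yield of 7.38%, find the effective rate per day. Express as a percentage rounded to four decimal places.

The per-day rate i satisfies (1 + i)^365 = 1 + 0.0738.
i = 1.0738^(1/365) − 1 = 0.0001951 = 0.0195%.

0.0195%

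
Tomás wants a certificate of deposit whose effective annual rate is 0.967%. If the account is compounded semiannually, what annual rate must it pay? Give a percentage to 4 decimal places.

(1 + r/2)^2 − 1 = 0.00967, so 1 + r/2 = 1.00967^(1/2).
r/2 = 0.004823, so r = 0.009647 = 0.9647%.

0.9647%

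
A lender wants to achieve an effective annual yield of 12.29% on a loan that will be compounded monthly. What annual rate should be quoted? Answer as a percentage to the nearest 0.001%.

11.648%

(1 + r/12)^12 − 1 = 0.1229, so 1 + r/12 = 1.1229^(1/12).
r/12 = 0.009706, so r = 0.116476 = 11.648%.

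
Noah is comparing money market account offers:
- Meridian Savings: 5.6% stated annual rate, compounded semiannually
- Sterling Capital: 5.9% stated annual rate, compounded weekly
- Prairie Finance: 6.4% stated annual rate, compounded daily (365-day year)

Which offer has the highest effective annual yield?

Prairie Finance

Meridian Savings: (1 + 0.056/2)^2 − 1 = 5.678%
Sterling Capital: (1 + 0.059/52)^52 − 1 = 6.074%
Prairie Finance: (1 + 0.064/365)^365 − 1 = 6.609%
The highest effective annual rate is Prairie Finance at 6.609%.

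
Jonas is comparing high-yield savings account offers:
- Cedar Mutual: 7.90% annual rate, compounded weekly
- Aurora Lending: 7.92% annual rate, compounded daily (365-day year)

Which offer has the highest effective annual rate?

Aurora Lending

Cedar Mutual: (1 + 0.0790/52)^52 − 1 = 8.214%
Aurora Lending: (1 + 0.0792/365)^365 − 1 = 8.241%
The highest effective annual rate is Aurora Lending at 8.241%.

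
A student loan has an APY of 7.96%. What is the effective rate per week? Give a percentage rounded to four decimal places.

The per-week rate i satisfies (1 + i)^52 = 1 + 0.0796.
i = 1.0796^(1/52) − 1 = 0.0014740 = 0.1474%.

0.1474%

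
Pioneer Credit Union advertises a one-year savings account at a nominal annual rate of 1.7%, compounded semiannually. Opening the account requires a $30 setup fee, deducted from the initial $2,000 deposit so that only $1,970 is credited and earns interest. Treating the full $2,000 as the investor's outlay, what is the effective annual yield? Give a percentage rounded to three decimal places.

0.182%

Value after one year: 1,970 × (1 + 0.017/2)^2 = 1,970 × 1.017072 = $2,003.63.
Effective yield on the $2,000 outlay: 2,003.63 / 2,000 − 1 = 0.001816 = 0.182%.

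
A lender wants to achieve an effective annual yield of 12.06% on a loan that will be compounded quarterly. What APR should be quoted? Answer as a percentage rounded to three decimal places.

(1 + r/4)^4 − 1 = 0.1206, so 1 + r/4 = 1.1206^(1/4).
r/4 = 0.028875, so r = 0.115500 = 11.550%.

11.550%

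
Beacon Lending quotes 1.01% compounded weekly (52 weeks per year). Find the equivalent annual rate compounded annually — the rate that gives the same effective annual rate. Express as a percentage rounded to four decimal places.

1.0150%

EAR = (1 + 0.0101/52)^52 − 1 = 0.010150.
Compounded annually, the equivalent nominal rate is the EAR itself: 1.0150%.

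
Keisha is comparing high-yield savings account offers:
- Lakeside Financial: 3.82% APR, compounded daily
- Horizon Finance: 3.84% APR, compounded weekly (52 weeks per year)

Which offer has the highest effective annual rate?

Lakeside Financial: (1 + 0.0382/365)^365 − 1 = 3.894%
Horizon Finance: (1 + 0.0384/52)^52 − 1 = 3.913%
The highest effective annual rate is Horizon Finance at 3.913%.

Horizon Finance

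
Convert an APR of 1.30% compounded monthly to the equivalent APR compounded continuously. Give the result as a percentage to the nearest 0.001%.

1.299%

EAR = (1 + 0.0130/12)^12 − 1 = 0.013078.
Equivalent continuous rate: r = ln(1 + 0.013078) = 0.012993 = 1.299%.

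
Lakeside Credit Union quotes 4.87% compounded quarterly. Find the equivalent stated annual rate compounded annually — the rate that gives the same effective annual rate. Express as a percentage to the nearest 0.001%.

4.960%

EAR = (1 + 0.0487/4)^4 − 1 = 0.049597.
Compounded annually, the equivalent nominal rate is the EAR itself: 4.960%.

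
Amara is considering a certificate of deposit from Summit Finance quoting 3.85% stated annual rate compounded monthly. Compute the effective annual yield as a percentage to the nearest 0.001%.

EAR = (1 + 0.0385/12)^12 − 1.
= (1 + 0.003208)^12 − 1 = 1.039187 − 1 = 3.919%.

3.919%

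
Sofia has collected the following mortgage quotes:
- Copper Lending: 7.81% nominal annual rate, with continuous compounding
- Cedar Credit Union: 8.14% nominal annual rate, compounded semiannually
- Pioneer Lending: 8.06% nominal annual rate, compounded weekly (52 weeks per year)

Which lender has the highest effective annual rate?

Pioneer Lending

Copper Lending: e^0.0781 − 1 = 8.123%
Cedar Credit Union: (1 + 0.0814/2)^2 − 1 = 8.306%
Pioneer Lending: (1 + 0.0806/52)^52 − 1 = 8.387%
The highest effective annual rate is Pioneer Lending at 8.387%.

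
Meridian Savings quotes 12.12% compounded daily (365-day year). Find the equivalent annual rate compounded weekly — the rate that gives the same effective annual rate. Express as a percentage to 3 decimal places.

EAR = (1 + 0.1212/365)^365 − 1 = 0.128828.
Solve (1 + r/52)^52 = 1.128828: r/52 = 1.128828^(1/52) − 1 = 0.002333, so r = 0.121321 = 12.132%.

12.132%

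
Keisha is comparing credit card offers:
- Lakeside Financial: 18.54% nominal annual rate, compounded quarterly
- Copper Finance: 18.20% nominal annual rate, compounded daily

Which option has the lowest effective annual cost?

Lakeside Financial

Lakeside Financial: (1 + 0.1854/4)^4 − 1 = 19.869%
Copper Finance: (1 + 0.1820/365)^365 − 1 = 19.956%
The lowest effective annual rate is Lakeside Financial at 19.869%.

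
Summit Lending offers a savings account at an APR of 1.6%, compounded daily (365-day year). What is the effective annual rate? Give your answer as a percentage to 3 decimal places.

1.613%

EAR = (1 + 0.016/365)^365 − 1.
= (1 + 0.000044)^365 − 1 = 1.016128 − 1 = 1.613%.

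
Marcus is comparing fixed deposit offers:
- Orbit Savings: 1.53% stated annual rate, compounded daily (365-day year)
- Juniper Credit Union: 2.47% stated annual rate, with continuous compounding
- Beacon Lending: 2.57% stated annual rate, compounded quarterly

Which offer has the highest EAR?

Beacon Lending

Orbit Savings: (1 + 0.0153/365)^365 − 1 = 1.542%
Juniper Credit Union: e^0.0247 − 1 = 2.501%
Beacon Lending: (1 + 0.0257/4)^4 − 1 = 2.595%
The highest effective annual rate is Beacon Lending at 2.595%.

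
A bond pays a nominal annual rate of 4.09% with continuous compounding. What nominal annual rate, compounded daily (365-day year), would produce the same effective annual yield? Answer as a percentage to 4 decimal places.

EAR under continuous compounding: e^0.0409 − 1 = 0.041748.
Solve (1 + r/365)^365 = 1.041748: r/365 = 1.041748^(1/365) − 1 = 0.000112, so r = 0.040902 = 4.0902%.

4.0902%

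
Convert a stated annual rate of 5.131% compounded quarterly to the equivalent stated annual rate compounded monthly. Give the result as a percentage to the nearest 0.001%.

5.109%

EAR = (1 + 0.05131/4)^4 − 1 = 0.052306.
Solve (1 + r/12)^12 = 1.052306: r/12 = 1.052306^(1/12) − 1 = 0.004258, so r = 0.051092 = 5.109%.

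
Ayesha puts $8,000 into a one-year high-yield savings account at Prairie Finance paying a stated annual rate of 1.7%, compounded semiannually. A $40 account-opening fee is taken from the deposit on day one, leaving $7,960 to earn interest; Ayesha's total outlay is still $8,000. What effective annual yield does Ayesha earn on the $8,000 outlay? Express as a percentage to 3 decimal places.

Value after one year: 7,960 × (1 + 0.017/2)^2 = 7,960 × 1.017072 = $8,095.90.
Effective yield on the $8,000 outlay: 8,095.90 / 8,000 − 1 = 0.011987 = 1.199%.

1.199%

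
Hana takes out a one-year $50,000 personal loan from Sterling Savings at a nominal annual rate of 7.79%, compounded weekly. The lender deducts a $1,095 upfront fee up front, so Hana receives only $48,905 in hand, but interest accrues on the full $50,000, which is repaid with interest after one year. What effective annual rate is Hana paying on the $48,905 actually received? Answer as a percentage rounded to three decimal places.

10.515%

Amount owed after one year: 50,000 × (1 + 0.0779/52)^52 = 50,000 × 1.080952 = $54,047.58.
Effective rate on net proceeds: 54,047.58 / 48,905 − 1 = 0.105154 = 10.515%.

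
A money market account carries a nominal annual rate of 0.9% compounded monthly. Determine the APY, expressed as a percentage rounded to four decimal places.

0.9037%

EAR = (1 + 0.009/12)^12 − 1.
= (1 + 0.000750)^12 − 1 = 1.009037 − 1 = 0.9037%.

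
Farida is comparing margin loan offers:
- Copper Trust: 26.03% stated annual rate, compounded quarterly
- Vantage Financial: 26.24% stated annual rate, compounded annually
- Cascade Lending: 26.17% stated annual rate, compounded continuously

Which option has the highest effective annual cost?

Cascade Lending

Copper Trust: (1 + 0.2603/4)^4 − 1 = 28.683%
Vantage Financial: compounded annually, EAR = 26.240%
Cascade Lending: e^0.2617 − 1 = 29.914%
The highest effective annual rate is Cascade Lending at 29.914%.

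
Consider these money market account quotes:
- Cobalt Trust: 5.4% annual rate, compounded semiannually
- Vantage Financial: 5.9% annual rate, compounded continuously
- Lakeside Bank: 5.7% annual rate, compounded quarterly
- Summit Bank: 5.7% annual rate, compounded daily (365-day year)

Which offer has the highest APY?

Vantage Financial

Cobalt Trust: (1 + 0.054/2)^2 − 1 = 5.473%
Vantage Financial: e^0.059 − 1 = 6.078%
Lakeside Bank: (1 + 0.057/4)^4 − 1 = 5.823%
Summit Bank: (1 + 0.057/365)^365 − 1 = 5.865%
The highest effective annual rate is Vantage Financial at 6.078%.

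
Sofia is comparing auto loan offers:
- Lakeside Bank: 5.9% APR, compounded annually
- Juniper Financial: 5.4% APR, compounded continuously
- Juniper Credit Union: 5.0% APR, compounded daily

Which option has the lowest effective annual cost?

Juniper Credit Union

Lakeside Bank: compounded annually, EAR = 5.900%
Juniper Financial: e^0.054 − 1 = 5.548%
Juniper Credit Union: (1 + 0.050/365)^365 − 1 = 5.127%
The lowest effective annual rate is Juniper Credit Union at 5.127%.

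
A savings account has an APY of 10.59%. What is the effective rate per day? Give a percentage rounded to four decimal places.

0.0276%

The per-day rate i satisfies (1 + i)^365 = 1 + 0.1059.
i = 1.1059^(1/365) − 1 = 0.0002758 = 0.0276%.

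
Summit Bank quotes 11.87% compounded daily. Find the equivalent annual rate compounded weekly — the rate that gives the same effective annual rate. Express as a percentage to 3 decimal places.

EAR = (1 + 0.1187/365)^365 − 1 = 0.126010.
Solve (1 + r/52)^52 = 1.126010: r/52 = 1.126010^(1/52) − 1 = 0.002285, so r = 0.118816 = 11.882%.

11.882%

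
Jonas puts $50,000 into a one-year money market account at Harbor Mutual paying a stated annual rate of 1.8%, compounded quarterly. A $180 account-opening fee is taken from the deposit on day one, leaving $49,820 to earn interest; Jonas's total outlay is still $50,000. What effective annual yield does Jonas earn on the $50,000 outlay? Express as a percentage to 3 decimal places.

Value after one year: 49,820 × (1 + 0.018/4)^4 = 49,820 × 1.018122 = $50,722.83.
Effective yield on the $50,000 outlay: 50,722.83 / 50,000 − 1 = 0.014457 = 1.446%.

1.446%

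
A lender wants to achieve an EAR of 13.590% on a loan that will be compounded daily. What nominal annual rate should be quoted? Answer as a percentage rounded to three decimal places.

(1 + r/365)^365 − 1 = 0.13590, so 1 + r/365 = 1.13590^(1/365).
r/365 = 0.000349, so r = 0.127448 = 12.745%.

12.745%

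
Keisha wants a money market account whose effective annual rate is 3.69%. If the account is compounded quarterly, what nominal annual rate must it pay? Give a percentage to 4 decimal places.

(1 + r/4)^4 − 1 = 0.0369, so 1 + r/4 = 1.0369^(1/4).
r/4 = 0.009100, so r = 0.036400 = 3.6400%.

3.6400%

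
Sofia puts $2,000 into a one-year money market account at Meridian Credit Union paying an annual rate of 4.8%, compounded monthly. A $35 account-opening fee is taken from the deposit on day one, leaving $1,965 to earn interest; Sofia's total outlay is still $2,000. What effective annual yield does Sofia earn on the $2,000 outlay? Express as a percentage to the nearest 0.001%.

Value after one year: 1,965 × (1 + 0.048/12)^12 = 1,965 × 1.049070 = $2,061.42.
Effective yield on the $2,000 outlay: 2,061.42 / 2,000 − 1 = 0.030711 = 3.071%.

3.071%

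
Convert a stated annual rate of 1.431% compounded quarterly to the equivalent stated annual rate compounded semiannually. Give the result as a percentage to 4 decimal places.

EAR = (1 + 0.01431/4)^4 − 1 = 0.014387.
Solve (1 + r/2)^2 = 1.014387: r/2 = 1.014387^(1/2) − 1 = 0.007168, so r = 0.014336 = 1.4336%.

1.4336%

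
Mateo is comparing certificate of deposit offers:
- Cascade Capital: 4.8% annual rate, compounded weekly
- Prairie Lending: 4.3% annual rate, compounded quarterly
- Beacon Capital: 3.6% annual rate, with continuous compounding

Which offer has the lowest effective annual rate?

Beacon Capital

Cascade Capital: (1 + 0.048/52)^52 − 1 = 4.915%
Prairie Lending: (1 + 0.043/4)^4 − 1 = 4.370%
Beacon Capital: e^0.036 − 1 = 3.666%
The lowest effective annual rate is Beacon Capital at 3.666%.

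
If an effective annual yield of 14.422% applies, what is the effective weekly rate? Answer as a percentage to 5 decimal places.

0.25942%

The per-week rate i satisfies (1 + i)^52 = 1 + 0.14422.
i = 1.14422^(1/52) − 1 = 0.0025942 = 0.25942%.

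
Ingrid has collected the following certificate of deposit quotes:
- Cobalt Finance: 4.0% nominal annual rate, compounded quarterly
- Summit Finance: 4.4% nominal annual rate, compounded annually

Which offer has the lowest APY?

Cobalt Finance: (1 + 0.040/4)^4 − 1 = 4.060%
Summit Finance: compounded annually, EAR = 4.400%
The lowest effective annual rate is Cobalt Finance at 4.060%.

Cobalt Finance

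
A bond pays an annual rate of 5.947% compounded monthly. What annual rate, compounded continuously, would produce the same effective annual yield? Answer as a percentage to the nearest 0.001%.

5.932%

EAR = (1 + 0.05947/12)^12 − 1 = 0.061118.
Equivalent continuous rate: r = ln(1 + 0.061118) = 0.059323 = 5.932%.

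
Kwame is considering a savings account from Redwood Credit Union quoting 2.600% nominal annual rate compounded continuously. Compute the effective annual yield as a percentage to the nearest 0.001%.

With continuous compounding, EAR = e^0.02600 − 1.
e^0.02600 = 1.026341, so EAR = 0.026341 = 2.634%.

2.634%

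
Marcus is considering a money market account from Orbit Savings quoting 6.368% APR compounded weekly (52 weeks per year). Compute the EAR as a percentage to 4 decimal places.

6.5710%

EAR = (1 + 0.06368/52)^52 − 1.
= (1 + 0.001225)^52 − 1 = 1.065710 − 1 = 6.5710%.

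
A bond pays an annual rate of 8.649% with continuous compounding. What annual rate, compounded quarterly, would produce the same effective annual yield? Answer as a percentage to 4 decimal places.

EAR under continuous compounding: e^0.08649 − 1 = 0.090340.
Solve (1 + r/4)^4 = 1.090340: r/4 = 1.090340^(1/4) − 1 = 0.021858, so r = 0.087432 = 8.7432%.

8.7432%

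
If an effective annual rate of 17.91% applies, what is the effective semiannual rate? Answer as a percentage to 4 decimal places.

8.5864%

The per-half-year rate i satisfies (1 + i)^2 = 1 + 0.1791.
i = 1.1791^(1/2) − 1 = 0.0858637 = 8.5864%.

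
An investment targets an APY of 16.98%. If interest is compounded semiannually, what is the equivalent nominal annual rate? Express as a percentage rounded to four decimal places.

16.3146%

(1 + r/2)^2 − 1 = 0.1698, so 1 + r/2 = 1.1698^(1/2).
r/2 = 0.081573, so r = 0.163146 = 16.3146%.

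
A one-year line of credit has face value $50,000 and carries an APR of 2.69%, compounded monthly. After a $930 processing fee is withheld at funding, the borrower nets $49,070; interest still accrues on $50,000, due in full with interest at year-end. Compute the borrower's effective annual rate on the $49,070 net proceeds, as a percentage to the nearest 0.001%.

Amount owed after one year: 50,000 × (1 + 0.0269/12)^12 = 50,000 × 1.027234 = $51,361.71.
Effective rate on net proceeds: 51,361.71 / 49,070 − 1 = 0.046703 = 4.670%.

4.670%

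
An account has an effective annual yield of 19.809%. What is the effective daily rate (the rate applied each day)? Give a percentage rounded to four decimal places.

0.0495%

The per-day rate i satisfies (1 + i)^365 = 1 + 0.19809.
i = 1.19809^(1/365) − 1 = 0.0004953 = 0.0495%.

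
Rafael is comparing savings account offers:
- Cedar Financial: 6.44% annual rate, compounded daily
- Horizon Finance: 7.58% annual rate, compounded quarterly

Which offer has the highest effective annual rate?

Horizon Finance

Cedar Financial: (1 + 0.0644/365)^365 − 1 = 6.651%
Horizon Finance: (1 + 0.0758/4)^4 − 1 = 7.798%
The highest effective annual rate is Horizon Finance at 7.798%.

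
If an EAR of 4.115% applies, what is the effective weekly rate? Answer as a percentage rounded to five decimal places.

The per-week rate i satisfies (1 + i)^52 = 1 + 0.04115.
i = 1.04115^(1/52) − 1 = 0.0007758 = 0.07758%.

0.07758%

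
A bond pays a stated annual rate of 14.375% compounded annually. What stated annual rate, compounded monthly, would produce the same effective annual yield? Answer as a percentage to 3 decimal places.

Compounded annually, EAR = nominal = 0.143750.
Solve (1 + r/12)^12 = 1.143750: r/12 = 1.143750^(1/12) − 1 = 0.011256, so r = 0.135067 = 13.507%.

13.507%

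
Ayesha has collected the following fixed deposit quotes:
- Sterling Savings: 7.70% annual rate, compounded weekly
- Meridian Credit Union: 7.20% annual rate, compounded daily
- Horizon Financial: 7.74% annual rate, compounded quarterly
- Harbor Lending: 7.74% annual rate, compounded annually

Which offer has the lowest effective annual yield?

Meridian Credit Union

Sterling Savings: (1 + 0.0770/52)^52 − 1 = 7.998%
Meridian Credit Union: (1 + 0.0720/365)^365 − 1 = 7.465%
Horizon Financial: (1 + 0.0774/4)^4 − 1 = 7.968%
Harbor Lending: compounded annually, EAR = 7.740%
The lowest effective annual rate is Meridian Credit Union at 7.465%.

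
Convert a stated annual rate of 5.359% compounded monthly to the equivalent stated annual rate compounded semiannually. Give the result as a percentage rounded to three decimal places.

EAR = (1 + 0.05359/12)^12 − 1 = 0.054926.
Solve (1 + r/2)^2 = 1.054926: r/2 = 1.054926^(1/2) − 1 = 0.027096, so r = 0.054192 = 5.419%.

5.419%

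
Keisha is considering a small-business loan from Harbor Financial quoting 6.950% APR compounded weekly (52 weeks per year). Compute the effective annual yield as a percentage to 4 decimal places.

7.1922%

EAR = (1 + 0.06950/52)^52 − 1.
= (1 + 0.001337)^52 − 1 = 1.071922 − 1 = 7.1922%.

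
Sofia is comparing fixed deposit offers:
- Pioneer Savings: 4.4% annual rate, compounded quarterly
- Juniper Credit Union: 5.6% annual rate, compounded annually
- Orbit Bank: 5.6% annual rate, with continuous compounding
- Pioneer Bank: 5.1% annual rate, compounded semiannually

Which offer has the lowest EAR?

Pioneer Savings: (1 + 0.044/4)^4 − 1 = 4.473%
Juniper Credit Union: compounded annually, EAR = 5.600%
Orbit Bank: e^0.056 − 1 = 5.760%
Pioneer Bank: (1 + 0.051/2)^2 − 1 = 5.165%
The lowest effective annual rate is Pioneer Savings at 4.473%.

Pioneer Savings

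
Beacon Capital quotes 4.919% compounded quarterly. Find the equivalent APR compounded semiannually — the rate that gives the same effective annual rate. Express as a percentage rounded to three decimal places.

4.949%

EAR = (1 + 0.04919/4)^4 − 1 = 0.050105.
Solve (1 + r/2)^2 = 1.050105: r/2 = 1.050105^(1/2) − 1 = 0.024746, so r = 0.049492 = 4.949%.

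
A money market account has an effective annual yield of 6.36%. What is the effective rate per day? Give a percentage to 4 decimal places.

0.0169%

The per-day rate i satisfies (1 + i)^365 = 1 + 0.0636.
i = 1.0636^(1/365) − 1 = 0.0001689 = 0.0169%.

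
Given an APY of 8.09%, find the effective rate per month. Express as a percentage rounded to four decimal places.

0.6504%

The per-month rate i satisfies (1 + i)^12 = 1 + 0.0809.
i = 1.0809^(1/12) − 1 = 0.0065039 = 0.6504%.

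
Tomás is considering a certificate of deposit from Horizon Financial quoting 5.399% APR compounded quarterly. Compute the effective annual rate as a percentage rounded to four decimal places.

5.5093%

EAR = (1 + 0.05399/4)^4 − 1.
= 1.055093 − 1 = 5.5093%.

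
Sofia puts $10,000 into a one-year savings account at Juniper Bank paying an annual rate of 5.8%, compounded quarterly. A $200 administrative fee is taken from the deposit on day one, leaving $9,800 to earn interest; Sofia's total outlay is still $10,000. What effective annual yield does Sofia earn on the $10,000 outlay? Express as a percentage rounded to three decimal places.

Value after one year: 9,800 × (1 + 0.058/4)^4 = 9,800 × 1.059274 = $10,380.88.
Effective yield on the $10,000 outlay: 10,380.88 / 10,000 − 1 = 0.038088 = 3.809%.

3.809%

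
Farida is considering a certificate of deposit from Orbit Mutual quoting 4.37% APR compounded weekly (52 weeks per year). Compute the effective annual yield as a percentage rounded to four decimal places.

4.4650%

EAR = (1 + 0.0437/52)^52 − 1.
= 1.044650 − 1 = 4.4650%.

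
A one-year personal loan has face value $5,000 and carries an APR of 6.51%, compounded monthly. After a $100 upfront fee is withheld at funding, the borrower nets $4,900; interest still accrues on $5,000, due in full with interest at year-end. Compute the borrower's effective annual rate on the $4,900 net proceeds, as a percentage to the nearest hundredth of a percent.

8.89%

Amount owed after one year: 5,000 × (1 + 0.0651/12)^12 = 5,000 × 1.067078 = $5,335.39.
Effective rate on net proceeds: 5,335.39 / 4,900 − 1 = 0.088855 = 8.89%.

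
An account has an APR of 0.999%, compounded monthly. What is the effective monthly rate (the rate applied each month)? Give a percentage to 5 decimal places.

0.08325%

With a nominal annual rate compounded monthly, the periodic rate is the nominal rate divided by 12.
i = 0.00999 / 12 = 0.0008325 = 0.08325%.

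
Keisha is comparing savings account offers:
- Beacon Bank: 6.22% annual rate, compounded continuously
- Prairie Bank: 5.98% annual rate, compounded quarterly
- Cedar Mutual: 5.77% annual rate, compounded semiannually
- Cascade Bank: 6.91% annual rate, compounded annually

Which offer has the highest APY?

Cascade Bank

Beacon Bank: e^0.0622 − 1 = 6.418%
Prairie Bank: (1 + 0.0598/4)^4 − 1 = 6.115%
Cedar Mutual: (1 + 0.0577/2)^2 − 1 = 5.853%
Cascade Bank: compounded annually, EAR = 6.910%
The highest effective annual rate is Cascade Bank at 6.910%.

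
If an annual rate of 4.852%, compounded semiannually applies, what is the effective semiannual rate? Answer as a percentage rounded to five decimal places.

2.42600%

With a nominal annual rate compounded semiannually, the periodic rate is the nominal rate divided by 2.
i = 0.04852 / 2 = 0.0242600 = 2.42600%.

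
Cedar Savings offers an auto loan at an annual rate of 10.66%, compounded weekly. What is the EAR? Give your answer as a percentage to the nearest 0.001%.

11.237%

EAR = (1 + 0.1066/52)^52 − 1.
= (1 + 0.002050)^52 − 1 = 1.112368 − 1 = 11.237%.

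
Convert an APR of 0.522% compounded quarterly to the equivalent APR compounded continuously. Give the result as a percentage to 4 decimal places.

EAR = (1 + 0.00522/4)^4 − 1 = 0.005230.
Equivalent continuous rate: r = ln(1 + 0.005230) = 0.005217 = 0.5217%.

0.5217%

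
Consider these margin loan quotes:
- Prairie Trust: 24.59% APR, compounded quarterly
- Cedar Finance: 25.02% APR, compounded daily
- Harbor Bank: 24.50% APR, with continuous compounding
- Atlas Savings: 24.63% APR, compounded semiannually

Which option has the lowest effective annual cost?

Prairie Trust: (1 + 0.2459/4)^4 − 1 = 26.952%
Cedar Finance: (1 + 0.2502/365)^365 − 1 = 28.417%
Harbor Bank: e^0.2450 − 1 = 27.762%
Atlas Savings: (1 + 0.2463/2)^2 − 1 = 26.147%
The lowest effective annual rate is Atlas Savings at 26.147%.

Atlas Savings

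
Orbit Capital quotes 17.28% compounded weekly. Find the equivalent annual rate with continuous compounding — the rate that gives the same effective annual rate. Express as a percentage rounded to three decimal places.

EAR = (1 + 0.1728/52)^52 − 1 = 0.188288.
Equivalent continuous rate: r = ln(1 + 0.188288) = 0.172514 = 17.251%.

17.251%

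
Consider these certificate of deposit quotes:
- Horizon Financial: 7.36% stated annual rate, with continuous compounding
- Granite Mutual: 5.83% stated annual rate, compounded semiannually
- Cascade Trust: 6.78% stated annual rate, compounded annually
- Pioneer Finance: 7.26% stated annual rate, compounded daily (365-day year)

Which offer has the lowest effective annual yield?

Granite Mutual

Horizon Financial: e^0.0736 − 1 = 7.638%
Granite Mutual: (1 + 0.0583/2)^2 − 1 = 5.915%
Cascade Trust: compounded annually, EAR = 6.780%
Pioneer Finance: (1 + 0.0726/365)^365 − 1 = 7.529%
The lowest effective annual rate is Granite Mutual at 5.915%.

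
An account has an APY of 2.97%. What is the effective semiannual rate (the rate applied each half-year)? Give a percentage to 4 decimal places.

The per-half-year rate i satisfies (1 + i)^2 = 1 + 0.0297.
i = 1.0297^(1/2) − 1 = 0.0147413 = 1.4741%.

1.4741%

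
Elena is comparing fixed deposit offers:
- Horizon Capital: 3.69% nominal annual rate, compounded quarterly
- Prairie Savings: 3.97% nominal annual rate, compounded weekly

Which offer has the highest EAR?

Prairie Savings

Horizon Capital: (1 + 0.0369/4)^4 − 1 = 3.741%
Prairie Savings: (1 + 0.0397/52)^52 − 1 = 4.048%
The highest effective annual rate is Prairie Savings at 4.048%.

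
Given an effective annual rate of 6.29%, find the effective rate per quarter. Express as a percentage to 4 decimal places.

1.5367%

The per-quarter rate i satisfies (1 + i)^4 = 1 + 0.0629.
i = 1.0629^(1/4) − 1 = 0.0153671 = 1.5367%.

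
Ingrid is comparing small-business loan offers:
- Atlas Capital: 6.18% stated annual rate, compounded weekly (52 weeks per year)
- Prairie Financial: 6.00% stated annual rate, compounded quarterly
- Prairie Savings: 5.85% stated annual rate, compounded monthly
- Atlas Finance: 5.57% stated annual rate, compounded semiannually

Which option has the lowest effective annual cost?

Atlas Finance

Atlas Capital: (1 + 0.0618/52)^52 − 1 = 6.371%
Prairie Financial: (1 + 0.0600/4)^4 − 1 = 6.136%
Prairie Savings: (1 + 0.0585/12)^12 − 1 = 6.009%
Atlas Finance: (1 + 0.0557/2)^2 − 1 = 5.648%
The lowest effective annual rate is Atlas Finance at 5.648%.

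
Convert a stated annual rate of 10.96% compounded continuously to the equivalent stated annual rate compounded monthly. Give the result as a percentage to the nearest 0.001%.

11.010%

EAR under continuous compounding: e^0.1096 − 1 = 0.115832.
Solve (1 + r/12)^12 = 1.115832: r/12 = 1.115832^(1/12) − 1 = 0.009175, so r = 0.110102 = 11.010%.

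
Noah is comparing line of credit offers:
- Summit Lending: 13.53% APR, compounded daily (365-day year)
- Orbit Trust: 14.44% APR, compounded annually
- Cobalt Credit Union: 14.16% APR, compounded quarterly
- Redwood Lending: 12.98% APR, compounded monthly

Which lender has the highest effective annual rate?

Summit Lending: (1 + 0.1353/365)^365 − 1 = 14.485%
Orbit Trust: compounded annually, EAR = 14.440%
Cobalt Credit Union: (1 + 0.1416/4)^4 − 1 = 14.930%
Redwood Lending: (1 + 0.1298/12)^12 − 1 = 13.781%
The highest effective annual rate is Cobalt Credit Union at 14.930%.

Cobalt Credit Union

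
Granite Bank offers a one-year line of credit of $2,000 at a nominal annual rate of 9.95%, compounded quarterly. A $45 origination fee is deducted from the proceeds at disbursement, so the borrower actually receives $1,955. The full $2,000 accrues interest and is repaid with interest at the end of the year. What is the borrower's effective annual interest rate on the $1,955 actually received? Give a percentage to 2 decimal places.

Amount owed after one year: 2,000 × (1 + 0.0995/4)^4 = 2,000 × 1.103275 = $2,206.55.
Effective rate on net proceeds: 2,206.55 / 1,955 − 1 = 0.128670 = 12.87%.

12.87%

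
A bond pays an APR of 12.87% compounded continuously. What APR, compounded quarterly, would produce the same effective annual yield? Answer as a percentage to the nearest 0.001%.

EAR under continuous compounding: e^0.1287 − 1 = 0.137349.
Solve (1 + r/4)^4 = 1.137349: r/4 = 1.137349^(1/4) − 1 = 0.032698, so r = 0.130793 = 13.079%.

13.079%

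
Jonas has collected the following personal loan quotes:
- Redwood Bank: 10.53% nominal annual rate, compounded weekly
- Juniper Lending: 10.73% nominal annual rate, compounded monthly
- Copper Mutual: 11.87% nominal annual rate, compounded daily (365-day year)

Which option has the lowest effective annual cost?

Redwood Bank: (1 + 0.1053/52)^52 − 1 = 11.093%
Juniper Lending: (1 + 0.1073/12)^12 − 1 = 11.274%
Copper Mutual: (1 + 0.1187/365)^365 − 1 = 12.601%
The lowest effective annual rate is Redwood Bank at 11.093%.

Redwood Bank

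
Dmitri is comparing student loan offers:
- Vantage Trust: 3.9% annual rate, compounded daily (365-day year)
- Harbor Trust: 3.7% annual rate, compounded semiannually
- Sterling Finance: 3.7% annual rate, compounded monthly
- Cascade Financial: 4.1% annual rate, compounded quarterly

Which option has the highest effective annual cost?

Vantage Trust: (1 + 0.039/365)^365 − 1 = 3.977%
Harbor Trust: (1 + 0.037/2)^2 − 1 = 3.734%
Sterling Finance: (1 + 0.037/12)^12 − 1 = 3.763%
Cascade Financial: (1 + 0.041/4)^4 − 1 = 4.163%
The highest effective annual rate is Cascade Financial at 4.163%.

Cascade Financial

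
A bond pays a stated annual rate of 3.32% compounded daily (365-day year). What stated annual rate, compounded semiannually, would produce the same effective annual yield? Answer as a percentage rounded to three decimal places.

EAR = (1 + 0.0332/365)^365 − 1 = 0.033756.
Solve (1 + r/2)^2 = 1.033756: r/2 = 1.033756^(1/2) − 1 = 0.016738, so r = 0.033476 = 3.348%.

3.348%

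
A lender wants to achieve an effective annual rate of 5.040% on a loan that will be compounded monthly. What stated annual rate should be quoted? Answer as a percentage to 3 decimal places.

4.927%

(1 + r/12)^12 − 1 = 0.05040, so 1 + r/12 = 1.05040^(1/12).
r/12 = 0.004106, so r = 0.049272 = 4.927%.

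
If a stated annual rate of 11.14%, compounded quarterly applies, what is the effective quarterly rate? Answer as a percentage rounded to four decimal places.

2.7850%

With a nominal annual rate compounded quarterly, the periodic rate is the nominal rate divided by 4.
i = 0.1114 / 4 = 0.0278500 = 2.7850%.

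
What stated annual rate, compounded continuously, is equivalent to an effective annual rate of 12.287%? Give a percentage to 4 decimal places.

Continuous: nominal r satisfies e^r − 1 = 0.12287.
r = ln(1 + 0.12287) = ln(1.12287) = 0.115888 = 11.5888%.

11.5888%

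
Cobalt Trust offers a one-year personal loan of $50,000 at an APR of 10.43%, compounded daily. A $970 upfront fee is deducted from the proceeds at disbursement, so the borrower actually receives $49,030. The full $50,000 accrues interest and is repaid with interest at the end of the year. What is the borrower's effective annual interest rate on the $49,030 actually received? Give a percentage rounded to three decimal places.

13.188%

Amount owed after one year: 50,000 × (1 + 0.1043/365)^365 = 50,000 × 1.109917 = $55,495.84.
Effective rate on net proceeds: 55,495.84 / 49,030 − 1 = 0.131875 = 13.188%.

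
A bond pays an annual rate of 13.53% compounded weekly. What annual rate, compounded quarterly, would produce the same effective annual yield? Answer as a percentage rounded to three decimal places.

13.743%

EAR = (1 + 0.1353/52)^52 − 1 = 0.144679.
Solve (1 + r/4)^4 = 1.144679: r/4 = 1.144679^(1/4) − 1 = 0.034358, so r = 0.137433 = 13.743%.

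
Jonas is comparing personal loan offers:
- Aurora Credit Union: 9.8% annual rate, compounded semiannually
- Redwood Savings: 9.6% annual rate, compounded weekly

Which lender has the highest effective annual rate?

Aurora Credit Union: (1 + 0.098/2)^2 − 1 = 10.040%
Redwood Savings: (1 + 0.096/52)^52 − 1 = 10.066%
The highest effective annual rate is Redwood Savings at 10.066%.

Redwood Savings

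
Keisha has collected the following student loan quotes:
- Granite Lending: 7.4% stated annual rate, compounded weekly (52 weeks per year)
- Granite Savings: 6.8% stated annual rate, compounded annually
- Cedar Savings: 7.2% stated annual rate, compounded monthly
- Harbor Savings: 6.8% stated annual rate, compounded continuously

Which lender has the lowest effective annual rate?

Granite Savings

Granite Lending: (1 + 0.074/52)^52 − 1 = 7.675%
Granite Savings: compounded annually, EAR = 6.800%
Cedar Savings: (1 + 0.072/12)^12 − 1 = 7.442%
Harbor Savings: e^0.068 − 1 = 7.037%
The lowest effective annual rate is Granite Savings at 6.800%.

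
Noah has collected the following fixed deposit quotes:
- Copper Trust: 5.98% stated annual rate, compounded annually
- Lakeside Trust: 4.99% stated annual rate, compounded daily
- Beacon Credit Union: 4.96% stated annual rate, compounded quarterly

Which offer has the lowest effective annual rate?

Copper Trust: compounded annually, EAR = 5.980%
Lakeside Trust: (1 + 0.0499/365)^365 − 1 = 5.116%
Beacon Credit Union: (1 + 0.0496/4)^4 − 1 = 5.053%
The lowest effective annual rate is Beacon Credit Union at 5.053%.

Beacon Credit Union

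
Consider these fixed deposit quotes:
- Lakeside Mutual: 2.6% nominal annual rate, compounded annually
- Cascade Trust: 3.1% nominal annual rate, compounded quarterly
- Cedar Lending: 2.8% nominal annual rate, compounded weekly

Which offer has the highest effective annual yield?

Cascade Trust

Lakeside Mutual: compounded annually, EAR = 2.600%
Cascade Trust: (1 + 0.031/4)^4 − 1 = 3.136%
Cedar Lending: (1 + 0.028/52)^52 − 1 = 2.839%
The highest effective annual rate is Cascade Trust at 3.136%.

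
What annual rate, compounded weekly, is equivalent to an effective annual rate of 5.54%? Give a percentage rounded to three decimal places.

(1 + r/52)^52 − 1 = 0.0554, so 1 + r/52 = 1.0554^(1/52).
r/52 = 0.001037, so r = 0.053948 = 5.395%.

5.395%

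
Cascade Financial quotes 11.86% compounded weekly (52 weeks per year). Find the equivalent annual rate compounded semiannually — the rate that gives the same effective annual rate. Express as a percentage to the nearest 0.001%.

12.204%

EAR = (1 + 0.1186/52)^52 − 1 = 0.125767.
Solve (1 + r/2)^2 = 1.125767: r/2 = 1.125767^(1/2) − 1 = 0.061022, so r = 0.122044 = 12.204%.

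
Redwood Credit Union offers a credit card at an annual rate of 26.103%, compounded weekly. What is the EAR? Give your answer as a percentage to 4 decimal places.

EAR = (1 + 0.26103/52)^52 − 1.
= (1 + 0.005020)^52 − 1 = 1.297419 − 1 = 29.7419%.

29.7419%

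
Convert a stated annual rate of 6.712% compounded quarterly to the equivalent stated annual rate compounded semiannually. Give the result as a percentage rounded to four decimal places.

EAR = (1 + 0.06712/4)^4 − 1 = 0.068828.
Solve (1 + r/2)^2 = 1.068828: r/2 = 1.068828^(1/2) − 1 = 0.033842, so r = 0.067683 = 6.7683%.

6.7683%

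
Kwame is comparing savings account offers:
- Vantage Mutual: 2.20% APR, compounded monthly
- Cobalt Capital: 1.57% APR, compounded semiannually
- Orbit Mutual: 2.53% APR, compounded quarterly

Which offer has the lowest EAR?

Cobalt Capital

Vantage Mutual: (1 + 0.0220/12)^12 − 1 = 2.222%
Cobalt Capital: (1 + 0.0157/2)^2 − 1 = 1.576%
Orbit Mutual: (1 + 0.0253/4)^4 − 1 = 2.554%
The lowest effective annual rate is Cobalt Capital at 1.576%.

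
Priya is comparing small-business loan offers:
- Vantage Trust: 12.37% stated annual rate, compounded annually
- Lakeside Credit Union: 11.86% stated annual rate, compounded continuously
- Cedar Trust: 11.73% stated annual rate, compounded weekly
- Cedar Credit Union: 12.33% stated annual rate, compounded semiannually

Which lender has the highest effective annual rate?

Cedar Credit Union

Vantage Trust: compounded annually, EAR = 12.370%
Lakeside Credit Union: e^0.1186 − 1 = 12.592%
Cedar Trust: (1 + 0.1173/52)^52 − 1 = 12.431%
Cedar Credit Union: (1 + 0.1233/2)^2 − 1 = 12.710%
The highest effective annual rate is Cedar Credit Union at 12.710%.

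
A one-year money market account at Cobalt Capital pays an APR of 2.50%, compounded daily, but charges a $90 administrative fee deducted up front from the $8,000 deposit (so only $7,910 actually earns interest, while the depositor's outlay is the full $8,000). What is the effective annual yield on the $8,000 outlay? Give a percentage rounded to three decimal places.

Value after one year: 7,910 × (1 + 0.0250/365)^365 = 7,910 × 1.025314 = $8,110.24.
Effective yield on the $8,000 outlay: 8,110.24 / 8,000 − 1 = 0.013779 = 1.378%.

1.378%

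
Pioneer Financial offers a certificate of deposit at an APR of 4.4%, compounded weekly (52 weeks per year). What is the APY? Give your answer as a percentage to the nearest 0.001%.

EAR = (1 + 0.044/52)^52 − 1.
= 1.044963 − 1 = 4.496%.

4.496%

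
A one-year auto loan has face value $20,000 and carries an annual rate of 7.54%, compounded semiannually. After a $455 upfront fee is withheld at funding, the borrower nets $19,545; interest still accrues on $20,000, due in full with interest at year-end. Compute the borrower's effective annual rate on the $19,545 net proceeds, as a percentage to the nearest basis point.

10.19%

Amount owed after one year: 20,000 × (1 + 0.0754/2)^2 = 20,000 × 1.076821 = $21,536.43.
Effective rate on net proceeds: 21,536.43 / 19,545 − 1 = 0.101889 = 10.19%.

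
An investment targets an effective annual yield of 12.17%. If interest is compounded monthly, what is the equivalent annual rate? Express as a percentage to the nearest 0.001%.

11.540%

(1 + r/12)^12 − 1 = 0.1217, so 1 + r/12 = 1.1217^(1/12).
r/12 = 0.009616, so r = 0.115397 = 11.540%.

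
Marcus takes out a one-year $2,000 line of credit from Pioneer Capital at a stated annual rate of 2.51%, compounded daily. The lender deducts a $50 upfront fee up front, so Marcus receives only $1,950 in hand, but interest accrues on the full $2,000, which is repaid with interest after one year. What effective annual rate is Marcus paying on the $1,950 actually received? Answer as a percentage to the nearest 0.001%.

5.171%

Amount owed after one year: 2,000 × (1 + 0.0251/365)^365 = 2,000 × 1.025417 = $2,050.83.
Effective rate on net proceeds: 2,050.83 / 1,950 − 1 = 0.051710 = 5.171%.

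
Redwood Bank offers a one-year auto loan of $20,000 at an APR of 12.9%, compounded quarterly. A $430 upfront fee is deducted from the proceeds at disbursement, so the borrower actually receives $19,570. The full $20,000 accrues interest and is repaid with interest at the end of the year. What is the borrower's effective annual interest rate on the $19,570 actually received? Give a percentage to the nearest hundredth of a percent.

Amount owed after one year: 20,000 × (1 + 0.129/4)^4 = 20,000 × 1.135376 = $22,707.51.
Effective rate on net proceeds: 22,707.51 / 19,570 − 1 = 0.160323 = 16.03%.

16.03%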